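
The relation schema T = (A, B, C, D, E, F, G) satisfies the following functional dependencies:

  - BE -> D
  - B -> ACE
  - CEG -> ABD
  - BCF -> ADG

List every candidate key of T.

Attribute F never appears on the right-hand side of any dependency, so F must belong to every candidate key.
{F}⁺ = {F}, which is not all of the schema, so we must add further attributes.
{B, F}⁺: B→ACE adds A, C, E; BCF→ADG adds D, G → {A, B, C, D, E, F, G}.
{C, E, F, G}⁺: CEG→ABD adds A, B, D → {A, B, C, D, E, F, G}.

BF, CEFG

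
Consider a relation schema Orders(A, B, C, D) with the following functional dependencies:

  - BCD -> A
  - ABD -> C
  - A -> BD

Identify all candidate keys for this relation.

{A}⁺: A→BD adds B, D; ABD→C adds C → {A, B, C, D}.
{B, C, D}⁺: BCD→A adds A → {A, B, C, D}.

(A), (B, C, D)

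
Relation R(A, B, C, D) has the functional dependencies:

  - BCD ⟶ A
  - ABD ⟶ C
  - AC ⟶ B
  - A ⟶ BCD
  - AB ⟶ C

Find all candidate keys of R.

{A}⁺: A→BCD adds B, C, D → {A, B, C, D}.
{B, C, D}⁺: BCD→A adds A → {A, B, C, D}.

{A}; {B, C, D}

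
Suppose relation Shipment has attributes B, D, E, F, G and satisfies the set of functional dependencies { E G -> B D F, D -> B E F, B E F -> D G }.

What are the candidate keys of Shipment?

{D}, {E, G}, {B, E, F}

{D}⁺: D→BEF adds B, E, F; BEF→DG adds G → {B, D, E, F, G}.
{E, G}⁺: EG→BDF adds B, D, F → {B, D, E, F, G}. Minimal: {G}⁺ = {G}; {E}⁺ = {E} — none reach the full schema.
{B, E, F}⁺: BEF→DG adds D, G → {B, D, E, F, G}. Minimal: {E, F}⁺ = {E, F}; {B, F}⁺ = {B, F}; {B, E}⁺ = {B, E} — none reach the full schema.
Any other superkey contains one of these as a subset, so there are no further candidate keys.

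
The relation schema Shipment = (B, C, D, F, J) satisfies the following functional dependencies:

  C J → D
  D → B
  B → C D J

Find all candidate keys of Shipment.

{B, F}; {D, F}; {C, F, J}

Attribute F never appears on the right-hand side of any dependency, so F must belong to every candidate key.
{F}⁺ = {F}, which is not all of the schema, so we must add further attributes.
{B, F}⁺: B→CDJ adds C, D, J → {B, C, D, F, J}. Minimal: {F}⁺ = {F}; {B}⁺ = {B, C, D, J} — none reach the full schema.
{D, F}⁺: D→B adds B; B→CDJ adds C, J → {B, C, D, F, J}. Minimal: {F}⁺ = {F}; {D}⁺ = {B, C, D, J} — none reach the full schema.
{C, F, J}⁺: CJ→D adds D; D→B adds B → {B, C, D, F, J}. Minimal: {F, J}⁺ = {F, J}; {C, J}⁺ = {B, C, D, J}; {C, F}⁺ = {C, F} — none reach the full schema.
Any other superkey contains one of these as a subset, so there are no further candidate keys.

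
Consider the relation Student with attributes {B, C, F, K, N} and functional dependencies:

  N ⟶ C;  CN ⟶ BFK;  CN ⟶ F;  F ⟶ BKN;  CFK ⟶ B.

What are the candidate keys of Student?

{F}⁺: F→BKN adds B, K, N; N→C adds C → {B, C, F, K, N}.
{N}⁺: N→C adds C; CN→BFK adds B, F, K → {B, C, F, K, N}.
Any other superkey contains one of these as a subset, so there are no further candidate keys.

{F}, {N}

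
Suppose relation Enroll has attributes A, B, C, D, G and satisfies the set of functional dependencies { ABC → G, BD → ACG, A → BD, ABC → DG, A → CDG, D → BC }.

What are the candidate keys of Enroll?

{A}, {D}

{A}⁺: A→BD adds B, D; A→CDG adds C, G → {A, B, C, D, G}.
{D}⁺: D→BC adds B, C; BD→ACG adds A, G → {A, B, C, D, G}.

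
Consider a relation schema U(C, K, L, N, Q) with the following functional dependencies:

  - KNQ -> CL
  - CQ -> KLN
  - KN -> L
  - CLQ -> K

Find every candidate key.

CQ, KNQ

Attribute Q never appears on the right-hand side of any dependency, so Q must belong to every candidate key.
{Q}⁺ = {Q}, which is not all of the schema, so we must add further attributes.
{C, Q}⁺: CQ→KLN adds K, L, N → {C, K, L, N, Q}. Minimal: {Q}⁺ = {Q}; {C}⁺ = {C} — none reach the full schema.
{K, N, Q}⁺: KNQ→CL adds C, L → {C, K, L, N, Q}. Minimal: {N, Q}⁺ = {N, Q}; {K, Q}⁺ = {K, Q}; {K, N}⁺ = {K, L, N} — none reach the full schema.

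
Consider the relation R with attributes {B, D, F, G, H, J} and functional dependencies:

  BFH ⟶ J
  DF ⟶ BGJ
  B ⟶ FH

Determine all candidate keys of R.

Attribute D never appears on the right-hand side of any dependency, so D must belong to every candidate key.
{D}⁺ = {D}, which is not all of the schema, so we must add further attributes.
{B, D}⁺: B→FH adds F, H; BFH→J adds J; DF→BGJ adds G → {B, D, F, G, H, J}.
{D, F}⁺: DF→BGJ adds B, G, J; B→FH adds H → {B, D, F, G, H, J}.
Any other superkey contains one of these as a subset, so there are no further candidate keys.

{B, D}; {D, F}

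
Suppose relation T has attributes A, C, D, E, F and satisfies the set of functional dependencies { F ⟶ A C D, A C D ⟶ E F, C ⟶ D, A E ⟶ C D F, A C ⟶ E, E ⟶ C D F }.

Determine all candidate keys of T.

{E}⁺: E→CDF adds C, D, F; F→ACD adds A → {A, C, D, E, F}.
{F}⁺: F→ACD adds A, C, D; ACD→EF adds E → {A, C, D, E, F}.
{A, C}⁺: C→D adds D; AC→E adds E; E→CDF adds F → {A, C, D, E, F}. Minimal: {C}⁺ = {C, D}; {A}⁺ = {A} — none reach the full schema.

{E}; {F}; {A, C}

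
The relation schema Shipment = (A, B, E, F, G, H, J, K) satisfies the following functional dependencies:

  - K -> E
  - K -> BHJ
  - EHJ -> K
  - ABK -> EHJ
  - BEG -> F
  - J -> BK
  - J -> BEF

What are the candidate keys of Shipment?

{A, G, J}, {A, G, K}

Attributes A, G never appear on any right-hand side, so every candidate key must contain {A, G}.
{A, G}⁺ = {A, G}, which is not all of the schema, so we must add further attributes.
{A, G, J}⁺: J→BK adds B, K; J→BEF adds E, F; K→BHJ adds H → {A, B, E, F, G, H, J, K}. Minimal: {G, J}⁺ = {B, E, F, G, H, J, K}; {A, J}⁺ = {A, B, E, F, H, J, K}; {A, G}⁺ = {A, G} — none reach the full schema.
{A, G, K}⁺: K→E adds E; K→BHJ adds B, H, J; BEG→F adds F → {A, B, E, F, G, H, J, K}. Minimal: {G, K}⁺ = {B, E, F, G, H, J, K}; {A, K}⁺ = {A, B, E, F, H, J, K}; {A, G}⁺ = {A, G} — none reach the full schema.
Any other superkey contains one of these as a subset, so there are no further candidate keys.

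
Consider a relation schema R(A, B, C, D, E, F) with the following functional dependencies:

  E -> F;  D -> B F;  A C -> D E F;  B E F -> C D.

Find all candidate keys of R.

{A, C}, {A, B, E}, {A, D, E}

{A, C}⁺: AC→DEF adds D, E, F; D→BF adds B → {A, B, C, D, E, F}.
{A, B, E}⁺: E→F adds F; BEF→CD adds C, D → {A, B, C, D, E, F}.
{A, D, E}⁺: E→F adds F; D→BF adds B; BEF→CD adds C → {A, B, C, D, E, F}.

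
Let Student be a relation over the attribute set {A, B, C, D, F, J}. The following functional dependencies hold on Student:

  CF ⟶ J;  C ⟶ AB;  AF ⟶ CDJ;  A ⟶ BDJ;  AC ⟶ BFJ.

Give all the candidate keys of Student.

{C}⁺: C→AB adds A, B; A→BDJ adds D, J; AC→BFJ adds F → {A, B, C, D, F, J}.
{A, F}⁺: AF→CDJ adds C, D, J; A→BDJ adds B → {A, B, C, D, F, J}.
Any other superkey contains one of these as a subset, so there are no further candidate keys.

(C), (A, F)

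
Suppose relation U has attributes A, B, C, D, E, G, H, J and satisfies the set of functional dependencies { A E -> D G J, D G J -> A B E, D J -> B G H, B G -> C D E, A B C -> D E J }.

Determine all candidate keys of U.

{A, E}⁺: AE→DGJ adds D, G, J; DGJ→ABE adds B; DJ→BGH adds H; BG→CDE adds C → {A, B, C, D, E, G, H, J}. Minimal: {E}⁺ = {E}; {A}⁺ = {A} — none reach the full schema.
{D, J}⁺: DJ→BGH adds B, G, H; BG→CDE adds C, E; DGJ→ABE adds A → {A, B, C, D, E, G, H, J}. Minimal: {J}⁺ = {J}; {D}⁺ = {D} — none reach the full schema.
{A, B, C}⁺: ABC→DEJ adds D, E, J; AE→DGJ adds G; DJ→BGH adds H → {A, B, C, D, E, G, H, J}. Minimal: {B, C}⁺ = {B, C}; {A, C}⁺ = {A, C}; {A, B}⁺ = {A, B} — none reach the full schema.
{A, B, G}⁺: BG→CDE adds C, D, E; ABC→DEJ adds J; DJ→BGH adds H → {A, B, C, D, E, G, H, J}. Minimal: {B, G}⁺ = {B, C, D, E, G}; {A, G}⁺ = {A, G}; {A, B}⁺ = {A, B} — none reach the full schema.
{B, G, J}⁺: BG→CDE adds C, D, E; DGJ→ABE adds A; DJ→BGH adds H → {A, B, C, D, E, G, H, J}. Minimal: {G, J}⁺ = {G, J}; {B, J}⁺ = {B, J}; {B, G}⁺ = {B, C, D, E, G} — none reach the full schema.
Any other superkey contains one of these as a subset, so there are no further candidate keys.

(A, E), (D, J), (A, B, C), (A, B, G), (B, G, J)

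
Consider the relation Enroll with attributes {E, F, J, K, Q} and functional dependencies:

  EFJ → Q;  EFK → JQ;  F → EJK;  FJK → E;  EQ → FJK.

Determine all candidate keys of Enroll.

(F), (E, Q)

{F}⁺: F→EJK adds E, J, K; EFJ→Q adds Q → {E, F, J, K, Q}.
{E, Q}⁺: EQ→FJK adds F, J, K → {E, F, J, K, Q}.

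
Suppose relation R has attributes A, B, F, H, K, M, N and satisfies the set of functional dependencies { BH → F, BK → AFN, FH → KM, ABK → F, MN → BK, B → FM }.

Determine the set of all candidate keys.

Attribute H never appears on the right-hand side of any dependency, so H must belong to every candidate key.
{H}⁺ = {H}, which is not all of the schema, so we must add further attributes.
{B, H}⁺: BH→F adds F; FH→KM adds K, M; BK→AFN adds A, N → {A, B, F, H, K, M, N}. Minimal: {H}⁺ = {H}; {B}⁺ = {B, F, M} — none reach the full schema.
{F, H, N}⁺: FH→KM adds K, M; MN→BK adds B; BK→AFN adds A → {A, B, F, H, K, M, N}. Minimal: {H, N}⁺ = {H, N}; {F, N}⁺ = {F, N}; {F, H}⁺ = {F, H, K, M} — none reach the full schema.
{H, M, N}⁺: MN→BK adds B, K; B→FM adds F; BK→AFN adds A → {A, B, F, H, K, M, N}. Minimal: {M, N}⁺ = {A, B, F, K, M, N}; {H, N}⁺ = {H, N}; {H, M}⁺ = {H, M} — none reach the full schema.
Any other superkey contains one of these as a subset, so there are no further candidate keys.

(B, H), (F, H, N), (H, M, N)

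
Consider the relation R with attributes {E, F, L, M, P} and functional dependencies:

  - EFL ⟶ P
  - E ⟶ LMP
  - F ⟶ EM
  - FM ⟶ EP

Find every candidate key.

{F}⁺: F→EM adds E, M; FM→EP adds P; E→LMP adds L → {E, F, L, M, P}.

{F}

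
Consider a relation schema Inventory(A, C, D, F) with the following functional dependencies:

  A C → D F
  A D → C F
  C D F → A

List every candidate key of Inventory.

{A, C}⁺: AC→DF adds D, F → {A, C, D, F}. Minimal: {C}⁺ = {C}; {A}⁺ = {A} — none reach the full schema.
{A, D}⁺: AD→CF adds C, F → {A, C, D, F}. Minimal: {D}⁺ = {D}; {A}⁺ = {A} — none reach the full schema.
{C, D, F}⁺: CDF→A adds A → {A, C, D, F}. Minimal: {D, F}⁺ = {D, F}; {C, F}⁺ = {C, F}; {C, D}⁺ = {C, D} — none reach the full schema.

(A, C), (A, D), (C, D, F)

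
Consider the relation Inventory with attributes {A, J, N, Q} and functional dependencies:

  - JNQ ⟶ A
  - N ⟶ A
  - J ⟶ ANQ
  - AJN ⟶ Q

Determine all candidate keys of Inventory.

{J}

Attribute J never appears on the right-hand side of any dependency, so J must belong to every candidate key.
{J}⁺ = {A, J, N, Q}, which is all of the schema, so {J} is the only candidate key.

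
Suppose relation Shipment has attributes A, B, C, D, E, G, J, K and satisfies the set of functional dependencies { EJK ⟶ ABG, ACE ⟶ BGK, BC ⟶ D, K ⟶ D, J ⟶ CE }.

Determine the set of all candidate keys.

{A, J}, {J, K}

Attribute J never appears on the right-hand side of any dependency, so J must belong to every candidate key.
{J}⁺ = {C, E, J}, which is not all of the schema, so we must add further attributes.
{A, J}⁺: J→CE adds C, E; ACE→BGK adds B, G, K; BC→D adds D → {A, B, C, D, E, G, J, K}. Minimal: {J}⁺ = {C, E, J}; {A}⁺ = {A} — none reach the full schema.
{J, K}⁺: K→D adds D; J→CE adds C, E; EJK→ABG adds A, B, G → {A, B, C, D, E, G, J, K}. Minimal: {K}⁺ = {D, K}; {J}⁺ = {C, E, J} — none reach the full schema.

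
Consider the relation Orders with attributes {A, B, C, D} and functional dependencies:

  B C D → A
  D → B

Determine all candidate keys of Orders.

Attributes C, D never appear on any right-hand side, so every candidate key must contain {C, D}.
{C, D}⁺ = {A, B, C, D}, which is all of the schema, so {C, D} is the only candidate key.

{C, D}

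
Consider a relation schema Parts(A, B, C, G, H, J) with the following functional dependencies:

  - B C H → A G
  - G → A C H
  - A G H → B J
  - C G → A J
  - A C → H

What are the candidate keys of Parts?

{G}⁺: G→ACH adds A, C, H; AGH→BJ adds B, J → {A, B, C, G, H, J}.
{A, B, C}⁺: AC→H adds H; BCH→AG adds G; AGH→BJ adds J → {A, B, C, G, H, J}.
{B, C, H}⁺: BCH→AG adds A, G; AGH→BJ adds J → {A, B, C, G, H, J}.
Any other superkey contains one of these as a subset, so there are no further candidate keys.

{G}; {A, B, C}; {B, C, H}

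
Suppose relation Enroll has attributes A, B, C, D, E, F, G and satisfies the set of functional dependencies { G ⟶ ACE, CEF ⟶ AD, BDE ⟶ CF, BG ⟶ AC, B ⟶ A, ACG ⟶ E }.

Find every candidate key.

BDG, BFG

Attributes B, G never appear on any right-hand side, so every candidate key must contain {B, G}.
{B, G}⁺ = {A, B, C, E, G}, which is not all of the schema, so we must add further attributes.
{B, D, G}⁺: G→ACE adds A, C, E; BDE→CF adds F → {A, B, C, D, E, F, G}. Minimal: {D, G}⁺ = {A, C, D, E, G}; {B, G}⁺ = {A, B, C, E, G}; {B, D}⁺ = {A, B, D} — none reach the full schema.
{B, F, G}⁺: G→ACE adds A, C, E; CEF→AD adds D → {A, B, C, D, E, F, G}. Minimal: {F, G}⁺ = {A, C, D, E, F, G}; {B, G}⁺ = {A, B, C, E, G}; {B, F}⁺ = {A, B, F} — none reach the full schema.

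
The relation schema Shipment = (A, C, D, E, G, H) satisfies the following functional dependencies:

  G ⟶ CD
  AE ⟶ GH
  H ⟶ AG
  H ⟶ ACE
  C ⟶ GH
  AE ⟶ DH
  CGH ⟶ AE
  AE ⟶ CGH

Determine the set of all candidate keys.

(C); (G); (H); (A, E)

{C}⁺: C→GH adds G, H; CGH→AE adds A, E; G→CD adds D → {A, C, D, E, G, H}.
{G}⁺: G→CD adds C, D; C→GH adds H; CGH→AE adds A, E → {A, C, D, E, G, H}.
{H}⁺: H→AG adds A, G; H→ACE adds C, E; AE→DH adds D → {A, C, D, E, G, H}.
{A, E}⁺: AE→GH adds G, H; H→ACE adds C; AE→DH adds D → {A, C, D, E, G, H}. Minimal: {E}⁺ = {E}; {A}⁺ = {A} — none reach the full schema.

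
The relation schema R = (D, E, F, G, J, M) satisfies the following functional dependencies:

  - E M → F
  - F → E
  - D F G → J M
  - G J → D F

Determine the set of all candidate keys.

(G, J); (D, F, G); (D, E, G, M)

{G, J}⁺: GJ→DF adds D, F; F→E adds E; DFG→JM adds M → {D, E, F, G, J, M}. Minimal: {J}⁺ = {J}; {G}⁺ = {G} — none reach the full schema.
{D, F, G}⁺: F→E adds E; DFG→JM adds J, M → {D, E, F, G, J, M}. Minimal: {F, G}⁺ = {E, F, G}; {D, G}⁺ = {D, G}; {D, F}⁺ = {D, E, F} — none reach the full schema.
{D, E, G, M}⁺: EM→F adds F; DFG→JM adds J → {D, E, F, G, J, M}. Minimal: {E, G, M}⁺ = {E, F, G, M}; {D, G, M}⁺ = {D, G, M}; {D, E, M}⁺ = {D, E, F, M}; … — none reach the full schema.
Any other superkey contains one of these as a subset, so there are no further candidate keys.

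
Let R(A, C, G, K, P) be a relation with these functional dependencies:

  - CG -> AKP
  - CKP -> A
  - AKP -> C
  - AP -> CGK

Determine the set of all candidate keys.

{A, P}; {C, G}; {C, K, P}

{A, P}⁺: AP→CGK adds C, G, K → {A, C, G, K, P}. Minimal: {P}⁺ = {P}; {A}⁺ = {A} — none reach the full schema.
{C, G}⁺: CG→AKP adds A, K, P → {A, C, G, K, P}. Minimal: {G}⁺ = {G}; {C}⁺ = {C} — none reach the full schema.
{C, K, P}⁺: CKP→A adds A; AP→CGK adds G → {A, C, G, K, P}. Minimal: {K, P}⁺ = {K, P}; {C, P}⁺ = {C, P}; {C, K}⁺ = {C, K} — none reach the full schema.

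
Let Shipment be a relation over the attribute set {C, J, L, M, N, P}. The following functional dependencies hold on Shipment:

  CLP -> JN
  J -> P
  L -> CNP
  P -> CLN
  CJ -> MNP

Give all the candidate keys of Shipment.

{J}⁺: J→P adds P; P→CLN adds C, L, N; CJ→MNP adds M → {C, J, L, M, N, P}.
{L}⁺: L→CNP adds C, N, P; CLP→JN adds J; CJ→MNP adds M → {C, J, L, M, N, P}.
{P}⁺: P→CLN adds C, L, N; CLP→JN adds J; CJ→MNP adds M → {C, J, L, M, N, P}.

J; L; P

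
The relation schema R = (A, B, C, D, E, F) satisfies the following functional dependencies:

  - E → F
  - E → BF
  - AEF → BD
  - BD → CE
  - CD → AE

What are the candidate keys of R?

{A, E}⁺: E→F adds F; E→BF adds B; AEF→BD adds D; BD→CE adds C → {A, B, C, D, E, F}. Minimal: {E}⁺ = {B, E, F}; {A}⁺ = {A} — none reach the full schema.
{B, D}⁺: BD→CE adds C, E; CD→AE adds A; E→F adds F → {A, B, C, D, E, F}. Minimal: {D}⁺ = {D}; {B}⁺ = {B} — none reach the full schema.
{C, D}⁺: CD→AE adds A, E; E→F adds F; E→BF adds B → {A, B, C, D, E, F}. Minimal: {D}⁺ = {D}; {C}⁺ = {C} — none reach the full schema.
{D, E}⁺: E→F adds F; E→BF adds B; BD→CE adds C; CD→AE adds A → {A, B, C, D, E, F}. Minimal: {E}⁺ = {B, E, F}; {D}⁺ = {D} — none reach the full schema.

{A, E}, {B, D}, {C, D}, {D, E}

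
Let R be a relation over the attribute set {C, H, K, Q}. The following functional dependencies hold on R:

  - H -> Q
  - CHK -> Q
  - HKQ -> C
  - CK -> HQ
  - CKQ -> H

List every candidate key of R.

{C, K}, {H, K}

Attribute K never appears on the right-hand side of any dependency, so K must belong to every candidate key.
{K}⁺ = {K}, which is not all of the schema, so we must add further attributes.
{C, K}⁺: CK→HQ adds H, Q → {C, H, K, Q}. Minimal: {K}⁺ = {K}; {C}⁺ = {C} — none reach the full schema.
{H, K}⁺: H→Q adds Q; HKQ→C adds C → {C, H, K, Q}. Minimal: {K}⁺ = {K}; {H}⁺ = {H, Q} — none reach the full schema.
Any other superkey contains one of these as a subset, so there are no further candidate keys.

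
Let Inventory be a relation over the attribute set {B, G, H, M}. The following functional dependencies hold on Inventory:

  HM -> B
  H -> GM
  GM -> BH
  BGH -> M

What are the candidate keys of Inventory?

{H}; {G, M}

{H}⁺: H→GM adds G, M; GM→BH adds B → {B, G, H, M}.
{G, M}⁺: GM→BH adds B, H → {B, G, H, M}. Minimal: {M}⁺ = {M}; {G}⁺ = {G} — none reach the full schema.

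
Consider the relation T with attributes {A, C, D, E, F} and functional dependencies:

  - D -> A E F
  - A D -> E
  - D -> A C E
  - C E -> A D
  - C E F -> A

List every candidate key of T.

{D}⁺: D→AEF adds A, E, F; D→ACE adds C → {A, C, D, E, F}.
{C, E}⁺: CE→AD adds A, D; D→AEF adds F → {A, C, D, E, F}. Minimal: {E}⁺ = {E}; {C}⁺ = {C} — none reach the full schema.

{D}, {C, E}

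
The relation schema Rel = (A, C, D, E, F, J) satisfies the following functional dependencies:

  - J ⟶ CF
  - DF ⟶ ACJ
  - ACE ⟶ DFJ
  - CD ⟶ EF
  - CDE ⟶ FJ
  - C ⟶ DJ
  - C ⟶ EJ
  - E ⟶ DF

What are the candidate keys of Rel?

{C}⁺: C→DJ adds D, J; C→EJ adds E; E→DF adds F; DF→ACJ adds A → {A, C, D, E, F, J}.
{E}⁺: E→DF adds D, F; DF→ACJ adds A, C, J → {A, C, D, E, F, J}.
{J}⁺: J→CF adds C, F; C→DJ adds D; C→EJ adds E; DF→ACJ adds A → {A, C, D, E, F, J}.
{D, F}⁺: DF→ACJ adds A, C, J; CD→EF adds E → {A, C, D, E, F, J}.
Any other superkey contains one of these as a subset, so there are no further candidate keys.

C, E, J, DF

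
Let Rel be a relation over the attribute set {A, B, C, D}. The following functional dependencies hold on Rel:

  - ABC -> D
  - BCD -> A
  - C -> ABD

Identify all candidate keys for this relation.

C

Attribute C never appears on the right-hand side of any dependency, so C must belong to every candidate key.
{C}⁺ = {A, B, C, D}, which is all of the schema, so {C} is the only candidate key.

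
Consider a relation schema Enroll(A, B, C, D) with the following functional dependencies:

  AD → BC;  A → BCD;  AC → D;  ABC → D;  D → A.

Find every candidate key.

{A}⁺: A→BCD adds B, C, D → {A, B, C, D}.
{D}⁺: D→A adds A; AD→BC adds B, C → {A, B, C, D}.
Any other superkey contains one of these as a subset, so there are no further candidate keys.

A, D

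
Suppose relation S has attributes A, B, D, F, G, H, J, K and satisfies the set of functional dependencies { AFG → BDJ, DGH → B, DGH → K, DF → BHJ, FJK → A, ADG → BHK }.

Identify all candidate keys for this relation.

{A, F, G}⁺: AFG→BDJ adds B, D, J; DF→BHJ adds H; ADG→BHK adds K → {A, B, D, F, G, H, J, K}. Minimal: {F, G}⁺ = {F, G}; {A, G}⁺ = {A, G}; {A, F}⁺ = {A, F} — none reach the full schema.
{D, F, G}⁺: DF→BHJ adds B, H, J; DGH→K adds K; FJK→A adds A → {A, B, D, F, G, H, J, K}. Minimal: {F, G}⁺ = {F, G}; {D, G}⁺ = {D, G}; {D, F}⁺ = {B, D, F, H, J} — none reach the full schema.
{F, G, J, K}⁺: FJK→A adds A; AFG→BDJ adds B, D; DF→BHJ adds H → {A, B, D, F, G, H, J, K}. Minimal: {G, J, K}⁺ = {G, J, K}; {F, J, K}⁺ = {A, F, J, K}; {F, G, K}⁺ = {F, G, K}; … — none reach the full schema.
Any other superkey contains one of these as a subset, so there are no further candidate keys.

{A, F, G}, {D, F, G}, {F, G, J, K}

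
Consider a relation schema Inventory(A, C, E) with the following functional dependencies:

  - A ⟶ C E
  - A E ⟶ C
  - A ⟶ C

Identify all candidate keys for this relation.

Attribute A never appears on the right-hand side of any dependency, so A must belong to every candidate key.
{A}⁺ = {A, C, E}, which is all of the schema, so {A} is the only candidate key.

{A}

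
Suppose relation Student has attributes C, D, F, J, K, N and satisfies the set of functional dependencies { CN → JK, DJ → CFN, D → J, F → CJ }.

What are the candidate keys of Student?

D

Attribute D never appears on the right-hand side of any dependency, so D must belong to every candidate key.
{D}⁺ = {C, D, F, J, K, N}, which is all of the schema, so {D} is the only candidate key.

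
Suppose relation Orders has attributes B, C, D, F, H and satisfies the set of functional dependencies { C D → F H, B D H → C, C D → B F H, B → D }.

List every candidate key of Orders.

{B, C}⁺: B→D adds D; CD→FH adds F, H → {B, C, D, F, H}. Minimal: {C}⁺ = {C}; {B}⁺ = {B, D} — none reach the full schema.
{B, H}⁺: B→D adds D; BDH→C adds C; CD→BFH adds F → {B, C, D, F, H}. Minimal: {H}⁺ = {H}; {B}⁺ = {B, D} — none reach the full schema.
{C, D}⁺: CD→FH adds F, H; CD→BFH adds B → {B, C, D, F, H}. Minimal: {D}⁺ = {D}; {C}⁺ = {C} — none reach the full schema.

{B, C}; {B, H}; {C, D}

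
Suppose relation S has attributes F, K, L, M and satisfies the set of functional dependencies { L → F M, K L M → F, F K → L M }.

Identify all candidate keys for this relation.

(F, K), (K, L)

Attribute K never appears on the right-hand side of any dependency, so K must belong to every candidate key.
{K}⁺ = {K}, which is not all of the schema, so we must add further attributes.
{F, K}⁺: FK→LM adds L, M → {F, K, L, M}.
{K, L}⁺: L→FM adds F, M → {F, K, L, M}.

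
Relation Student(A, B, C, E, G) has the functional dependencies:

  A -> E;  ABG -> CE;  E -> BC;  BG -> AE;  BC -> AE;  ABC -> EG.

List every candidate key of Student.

{A}⁺: A→E adds E; E→BC adds B, C; ABC→EG adds G → {A, B, C, E, G}.
{E}⁺: E→BC adds B, C; BC→AE adds A; ABC→EG adds G → {A, B, C, E, G}.
{B, C}⁺: BC→AE adds A, E; ABC→EG adds G → {A, B, C, E, G}. Minimal: {C}⁺ = {C}; {B}⁺ = {B} — none reach the full schema.
{B, G}⁺: BG→AE adds A, E; ABG→CE adds C → {A, B, C, E, G}. Minimal: {G}⁺ = {G}; {B}⁺ = {B} — none reach the full schema.
Any other superkey contains one of these as a subset, so there are no further candidate keys.

(A); (E); (B, C); (B, G)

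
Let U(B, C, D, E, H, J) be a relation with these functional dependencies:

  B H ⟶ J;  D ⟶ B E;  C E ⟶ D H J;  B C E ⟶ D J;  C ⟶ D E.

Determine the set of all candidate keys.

C

{C}⁺: C→DE adds D, E; D→BE adds B; CE→DHJ adds H, J → {B, C, D, E, H, J}.
No other minimal superkey exists.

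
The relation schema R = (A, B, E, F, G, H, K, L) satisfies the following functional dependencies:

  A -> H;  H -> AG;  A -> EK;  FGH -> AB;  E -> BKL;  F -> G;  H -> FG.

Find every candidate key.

{A}⁺: A→H adds H; H→AG adds G; A→EK adds E, K; E→BKL adds B, L; H→FG adds F → {A, B, E, F, G, H, K, L}.
{H}⁺: H→AG adds A, G; A→EK adds E, K; E→BKL adds B, L; H→FG adds F → {A, B, E, F, G, H, K, L}.
Any other superkey contains one of these as a subset, so there are no further candidate keys.

{A}, {H}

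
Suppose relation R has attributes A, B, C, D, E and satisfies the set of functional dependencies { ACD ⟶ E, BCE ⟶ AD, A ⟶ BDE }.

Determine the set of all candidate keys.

Attribute C never appears on the right-hand side of any dependency, so C must belong to every candidate key.
{C}⁺ = {C}, which is not all of the schema, so we must add further attributes.
{A, C}⁺: A→BDE adds B, D, E → {A, B, C, D, E}. Minimal: {C}⁺ = {C}; {A}⁺ = {A, B, D, E} — none reach the full schema.
{B, C, E}⁺: BCE→AD adds A, D → {A, B, C, D, E}. Minimal: {C, E}⁺ = {C, E}; {B, E}⁺ = {B, E}; {B, C}⁺ = {B, C} — none reach the full schema.

AC, BCE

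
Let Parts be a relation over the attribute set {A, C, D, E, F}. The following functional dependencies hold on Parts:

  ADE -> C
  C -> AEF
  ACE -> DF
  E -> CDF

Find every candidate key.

{C}, {E}

{C}⁺: C→AEF adds A, E, F; ACE→DF adds D → {A, C, D, E, F}.
{E}⁺: E→CDF adds C, D, F; C→AEF adds A → {A, C, D, E, F}.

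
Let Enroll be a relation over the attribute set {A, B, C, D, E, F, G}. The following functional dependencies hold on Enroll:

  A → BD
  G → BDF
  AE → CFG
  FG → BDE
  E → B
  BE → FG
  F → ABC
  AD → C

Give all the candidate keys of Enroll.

{E}⁺: E→B adds B; BE→FG adds F, G; F→ABC adds A, C; A→BD adds D → {A, B, C, D, E, F, G}.
{G}⁺: G→BDF adds B, D, F; FG→BDE adds E; F→ABC adds A, C → {A, B, C, D, E, F, G}.
Any other superkey contains one of these as a subset, so there are no further candidate keys.

{E}; {G}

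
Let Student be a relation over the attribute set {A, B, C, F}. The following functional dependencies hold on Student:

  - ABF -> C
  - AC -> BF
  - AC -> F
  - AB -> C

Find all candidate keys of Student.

{A, B}⁺: AB→C adds C; AC→BF adds F → {A, B, C, F}.
{A, C}⁺: AC→BF adds B, F → {A, B, C, F}.

(A, B), (A, C)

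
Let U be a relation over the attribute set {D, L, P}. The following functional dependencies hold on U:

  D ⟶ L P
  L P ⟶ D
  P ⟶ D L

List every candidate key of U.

(D), (P)

{D}⁺: D→LP adds L, P → {D, L, P}.
{P}⁺: P→DL adds D, L → {D, L, P}.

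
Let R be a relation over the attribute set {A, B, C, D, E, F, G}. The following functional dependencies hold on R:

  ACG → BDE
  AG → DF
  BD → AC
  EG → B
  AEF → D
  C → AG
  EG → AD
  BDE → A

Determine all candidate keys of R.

(C), (B, D), (E, G), (A, B, G), (A, B, E, F)

{C}⁺: C→AG adds A, G; ACG→BDE adds B, D, E; AG→DF adds F → {A, B, C, D, E, F, G}.
{B, D}⁺: BD→AC adds A, C; C→AG adds G; ACG→BDE adds E; AG→DF adds F → {A, B, C, D, E, F, G}. Minimal: {D}⁺ = {D}; {B}⁺ = {B} — none reach the full schema.
{E, G}⁺: EG→B adds B; EG→AD adds A, D; AG→DF adds F; BD→AC adds C → {A, B, C, D, E, F, G}. Minimal: {G}⁺ = {G}; {E}⁺ = {E} — none reach the full schema.
{A, B, G}⁺: AG→DF adds D, F; BD→AC adds C; ACG→BDE adds E → {A, B, C, D, E, F, G}. Minimal: {B, G}⁺ = {B, G}; {A, G}⁺ = {A, D, F, G}; {A, B}⁺ = {A, B} — none reach the full schema.
{A, B, E, F}⁺: AEF→D adds D; BD→AC adds C; C→AG adds G → {A, B, C, D, E, F, G}. Minimal: {B, E, F}⁺ = {B, E, F}; {A, E, F}⁺ = {A, D, E, F}; {A, B, F}⁺ = {A, B, F}; … — none reach the full schema.
Any other superkey contains one of these as a subset, so there are no further candidate keys.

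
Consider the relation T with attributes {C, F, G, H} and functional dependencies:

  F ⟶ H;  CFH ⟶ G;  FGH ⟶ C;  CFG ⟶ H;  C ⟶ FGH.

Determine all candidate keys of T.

{C}⁺: C→FGH adds F, G, H → {C, F, G, H}.
{F, G}⁺: F→H adds H; FGH→C adds C → {C, F, G, H}.
Any other superkey contains one of these as a subset, so there are no further candidate keys.

{C}; {F, G}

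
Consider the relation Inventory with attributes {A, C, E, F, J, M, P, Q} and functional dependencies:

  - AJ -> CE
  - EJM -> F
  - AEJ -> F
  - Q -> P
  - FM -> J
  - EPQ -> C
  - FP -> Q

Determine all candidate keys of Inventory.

Attributes A, M never appear on any right-hand side, so every candidate key must contain {A, M}.
{A, M}⁺ = {A, M}, which is not all of the schema, so we must add further attributes.
{A, F, M, P}⁺: FM→J adds J; FP→Q adds Q; AJ→CE adds C, E → {A, C, E, F, J, M, P, Q}. Minimal: {F, M, P}⁺ = {F, J, M, P, Q}; {A, M, P}⁺ = {A, M, P}; {A, F, P}⁺ = {A, F, P, Q}; … — none reach the full schema.
{A, F, M, Q}⁺: Q→P adds P; FM→J adds J; AJ→CE adds C, E → {A, C, E, F, J, M, P, Q}. Minimal: {F, M, Q}⁺ = {F, J, M, P, Q}; {A, M, Q}⁺ = {A, M, P, Q}; {A, F, Q}⁺ = {A, F, P, Q}; … — none reach the full schema.
{A, J, M, P}⁺: AJ→CE adds C, E; EJM→F adds F; FP→Q adds Q → {A, C, E, F, J, M, P, Q}. Minimal: {J, M, P}⁺ = {J, M, P}; {A, M, P}⁺ = {A, M, P}; {A, J, P}⁺ = {A, C, E, F, J, P, Q}; … — none reach the full schema.
{A, J, M, Q}⁺: AJ→CE adds C, E; EJM→F adds F; Q→P adds P → {A, C, E, F, J, M, P, Q}. Minimal: {J, M, Q}⁺ = {J, M, P, Q}; {A, M, Q}⁺ = {A, M, P, Q}; {A, J, Q}⁺ = {A, C, E, F, J, P, Q}; … — none reach the full schema.

AFMP, AFMQ, AJMP, AJMQ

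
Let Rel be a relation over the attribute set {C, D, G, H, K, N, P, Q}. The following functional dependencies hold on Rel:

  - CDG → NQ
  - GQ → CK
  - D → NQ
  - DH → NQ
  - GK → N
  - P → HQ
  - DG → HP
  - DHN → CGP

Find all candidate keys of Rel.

Attribute D never appears on the right-hand side of any dependency, so D must belong to every candidate key.
{D}⁺ = {D, N, Q}, which is not all of the schema, so we must add further attributes.
{D, G}⁺: D→NQ adds N, Q; DG→HP adds H, P; DHN→CGP adds C; GQ→CK adds K → {C, D, G, H, K, N, P, Q}. Minimal: {G}⁺ = {G}; {D}⁺ = {D, N, Q} — none reach the full schema.
{D, H}⁺: D→NQ adds N, Q; DHN→CGP adds C, G, P; GQ→CK adds K → {C, D, G, H, K, N, P, Q}. Minimal: {H}⁺ = {H}; {D}⁺ = {D, N, Q} — none reach the full schema.
{D, P}⁺: D→NQ adds N, Q; P→HQ adds H; DHN→CGP adds C, G; GQ→CK adds K → {C, D, G, H, K, N, P, Q}. Minimal: {P}⁺ = {H, P, Q}; {D}⁺ = {D, N, Q} — none reach the full schema.
Any other superkey contains one of these as a subset, so there are no further candidate keys.

DG, DH, DP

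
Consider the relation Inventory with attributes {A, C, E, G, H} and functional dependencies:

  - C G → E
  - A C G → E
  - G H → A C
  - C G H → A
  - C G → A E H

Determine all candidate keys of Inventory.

(C, G), (G, H)

Attribute G never appears on the right-hand side of any dependency, so G must belong to every candidate key.
{G}⁺ = {G}, which is not all of the schema, so we must add further attributes.
{C, G}⁺: CG→E adds E; CG→AEH adds A, H → {A, C, E, G, H}. Minimal: {G}⁺ = {G}; {C}⁺ = {C} — none reach the full schema.
{G, H}⁺: GH→AC adds A, C; CG→AEH adds E → {A, C, E, G, H}. Minimal: {H}⁺ = {H}; {G}⁺ = {G} — none reach the full schema.
Any other superkey contains one of these as a subset, so there are no further candidate keys.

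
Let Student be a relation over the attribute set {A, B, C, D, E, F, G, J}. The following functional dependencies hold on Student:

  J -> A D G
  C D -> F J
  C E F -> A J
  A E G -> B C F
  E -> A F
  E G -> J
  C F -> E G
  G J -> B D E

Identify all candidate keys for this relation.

{J}; {C, D}; {C, E}; {C, F}; {E, G}

{J}⁺: J→ADG adds A, D, G; GJ→BDE adds B, E; AEG→BCF adds C, F → {A, B, C, D, E, F, G, J}.
{C, D}⁺: CD→FJ adds F, J; CF→EG adds E, G; GJ→BDE adds B; J→ADG adds A → {A, B, C, D, E, F, G, J}. Minimal: {D}⁺ = {D}; {C}⁺ = {C} — none reach the full schema.
{C, E}⁺: E→AF adds A, F; CF→EG adds G; CEF→AJ adds J; AEG→BCF adds B; GJ→BDE adds D → {A, B, C, D, E, F, G, J}. Minimal: {E}⁺ = {A, E, F}; {C}⁺ = {C} — none reach the full schema.
{C, F}⁺: CF→EG adds E, G; CEF→AJ adds A, J; AEG→BCF adds B; GJ→BDE adds D → {A, B, C, D, E, F, G, J}. Minimal: {F}⁺ = {F}; {C}⁺ = {C} — none reach the full schema.
{E, G}⁺: E→AF adds A, F; EG→J adds J; GJ→BDE adds B, D; AEG→BCF adds C → {A, B, C, D, E, F, G, J}. Minimal: {G}⁺ = {G}; {E}⁺ = {A, E, F} — none reach the full schema.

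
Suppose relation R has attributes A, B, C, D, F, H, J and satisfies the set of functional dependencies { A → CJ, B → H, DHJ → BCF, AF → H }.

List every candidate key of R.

(A, B, D), (A, D, F), (A, D, H)

{A, B, D}⁺: A→CJ adds C, J; B→H adds H; DHJ→BCF adds F → {A, B, C, D, F, H, J}.
{A, D, F}⁺: A→CJ adds C, J; AF→H adds H; DHJ→BCF adds B → {A, B, C, D, F, H, J}.
{A, D, H}⁺: A→CJ adds C, J; DHJ→BCF adds B, F → {A, B, C, D, F, H, J}.
Any other superkey contains one of these as a subset, so there are no further candidate keys.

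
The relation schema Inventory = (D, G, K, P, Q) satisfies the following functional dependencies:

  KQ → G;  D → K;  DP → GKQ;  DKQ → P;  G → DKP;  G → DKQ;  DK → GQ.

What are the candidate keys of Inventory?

{D}⁺: D→K adds K; DK→GQ adds G, Q; DKQ→P adds P → {D, G, K, P, Q}.
{G}⁺: G→DKP adds D, K, P; G→DKQ adds Q → {D, G, K, P, Q}.
{K, Q}⁺: KQ→G adds G; G→DKP adds D, P → {D, G, K, P, Q}. Minimal: {Q}⁺ = {Q}; {K}⁺ = {K} — none reach the full schema.

{D}, {G}, {K, Q}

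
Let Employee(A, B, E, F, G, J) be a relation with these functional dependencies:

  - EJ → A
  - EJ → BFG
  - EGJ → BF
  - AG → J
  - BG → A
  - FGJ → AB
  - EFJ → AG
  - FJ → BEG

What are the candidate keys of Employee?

{E, J}⁺: EJ→A adds A; EJ→BFG adds B, F, G → {A, B, E, F, G, J}. Minimal: {J}⁺ = {J}; {E}⁺ = {E} — none reach the full schema.
{F, J}⁺: FJ→BEG adds B, E, G; EJ→A adds A → {A, B, E, F, G, J}. Minimal: {J}⁺ = {J}; {F}⁺ = {F} — none reach the full schema.
{A, E, G}⁺: AG→J adds J; EJ→BFG adds B, F → {A, B, E, F, G, J}. Minimal: {E, G}⁺ = {E, G}; {A, G}⁺ = {A, G, J}; {A, E}⁺ = {A, E} — none reach the full schema.
{A, F, G}⁺: AG→J adds J; FGJ→AB adds B; FJ→BEG adds E → {A, B, E, F, G, J}. Minimal: {F, G}⁺ = {F, G}; {A, G}⁺ = {A, G, J}; {A, F}⁺ = {A, F} — none reach the full schema.
{B, E, G}⁺: BG→A adds A; AG→J adds J; EJ→BFG adds F → {A, B, E, F, G, J}. Minimal: {E, G}⁺ = {E, G}; {B, G}⁺ = {A, B, G, J}; {B, E}⁺ = {B, E} — none reach the full schema.
{B, F, G}⁺: BG→A adds A; AG→J adds J; FJ→BEG adds E → {A, B, E, F, G, J}. Minimal: {F, G}⁺ = {F, G}; {B, G}⁺ = {A, B, G, J}; {B, F}⁺ = {B, F} — none reach the full schema.

EJ, FJ, AEG, AFG, BEG, BFG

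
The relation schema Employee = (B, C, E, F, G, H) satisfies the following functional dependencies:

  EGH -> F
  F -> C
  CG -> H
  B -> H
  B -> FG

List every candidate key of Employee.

Attributes B, E never appear on any right-hand side, so every candidate key must contain {B, E}.
{B, E}⁺ = {B, C, E, F, G, H}, which is all of the schema, so {B, E} is the only candidate key.

{B, E}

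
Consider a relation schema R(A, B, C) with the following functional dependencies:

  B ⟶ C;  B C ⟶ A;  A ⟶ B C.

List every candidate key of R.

(A); (B)

{A}⁺: A→BC adds B, C → {A, B, C}.
{B}⁺: B→C adds C; BC→A adds A → {A, B, C}.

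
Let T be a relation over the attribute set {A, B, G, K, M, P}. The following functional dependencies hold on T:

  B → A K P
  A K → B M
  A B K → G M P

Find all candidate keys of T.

{B}⁺: B→AKP adds A, K, P; AK→BM adds M; ABK→GMP adds G → {A, B, G, K, M, P}.
{A, K}⁺: AK→BM adds B, M; ABK→GMP adds G, P → {A, B, G, K, M, P}.
Any other superkey contains one of these as a subset, so there are no further candidate keys.

{B}, {A, K}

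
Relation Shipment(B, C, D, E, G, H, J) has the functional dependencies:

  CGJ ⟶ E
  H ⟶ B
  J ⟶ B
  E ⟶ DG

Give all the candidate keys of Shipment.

{C, E, H, J}, {C, G, H, J}

{C, E, H, J}⁺: H→B adds B; E→DG adds D, G → {B, C, D, E, G, H, J}. Minimal: {E, H, J}⁺ = {B, D, E, G, H, J}; {C, H, J}⁺ = {B, C, H, J}; {C, E, J}⁺ = {B, C, D, E, G, J}; … — none reach the full schema.
{C, G, H, J}⁺: CGJ→E adds E; H→B adds B; E→DG adds D → {B, C, D, E, G, H, J}. Minimal: {G, H, J}⁺ = {B, G, H, J}; {C, H, J}⁺ = {B, C, H, J}; {C, G, J}⁺ = {B, C, D, E, G, J}; … — none reach the full schema.
Any other superkey contains one of these as a subset, so there are no further candidate keys.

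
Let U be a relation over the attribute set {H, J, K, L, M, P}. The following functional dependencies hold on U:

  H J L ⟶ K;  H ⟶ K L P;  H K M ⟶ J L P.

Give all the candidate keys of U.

HM

Attributes H, M never appear on any right-hand side, so every candidate key must contain {H, M}.
{H, M}⁺ = {H, J, K, L, M, P}, which is all of the schema, so {H, M} is the only candidate key.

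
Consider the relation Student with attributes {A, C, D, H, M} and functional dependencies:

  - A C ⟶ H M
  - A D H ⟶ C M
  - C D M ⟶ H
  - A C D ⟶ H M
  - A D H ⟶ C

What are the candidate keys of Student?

(A, C, D), (A, D, H)

Attributes A, D never appear on any right-hand side, so every candidate key must contain {A, D}.
{A, D}⁺ = {A, D}, which is not all of the schema, so we must add further attributes.
{A, C, D}⁺: AC→HM adds H, M → {A, C, D, H, M}. Minimal: {C, D}⁺ = {C, D}; {A, D}⁺ = {A, D}; {A, C}⁺ = {A, C, H, M} — none reach the full schema.
{A, D, H}⁺: ADH→CM adds C, M → {A, C, D, H, M}. Minimal: {D, H}⁺ = {D, H}; {A, H}⁺ = {A, H}; {A, D}⁺ = {A, D} — none reach the full schema.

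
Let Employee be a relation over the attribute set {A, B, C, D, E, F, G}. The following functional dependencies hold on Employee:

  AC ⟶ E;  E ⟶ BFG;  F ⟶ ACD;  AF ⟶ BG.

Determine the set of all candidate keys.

{E}⁺: E→BFG adds B, F, G; F→ACD adds A, C, D → {A, B, C, D, E, F, G}.
{F}⁺: F→ACD adds A, C, D; AF→BG adds B, G; AC→E adds E → {A, B, C, D, E, F, G}.
{A, C}⁺: AC→E adds E; E→BFG adds B, F, G; F→ACD adds D → {A, B, C, D, E, F, G}. Minimal: {C}⁺ = {C}; {A}⁺ = {A} — none reach the full schema.
Any other superkey contains one of these as a subset, so there are no further candidate keys.

{E}; {F}; {A, C}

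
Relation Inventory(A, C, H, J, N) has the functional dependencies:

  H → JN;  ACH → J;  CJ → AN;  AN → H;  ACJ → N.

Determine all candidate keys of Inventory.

(C, H), (C, J), (A, C, N)

Attribute C never appears on the right-hand side of any dependency, so C must belong to every candidate key.
{C}⁺ = {C}, which is not all of the schema, so we must add further attributes.
{C, H}⁺: H→JN adds J, N; CJ→AN adds A → {A, C, H, J, N}. Minimal: {H}⁺ = {H, J, N}; {C}⁺ = {C} — none reach the full schema.
{C, J}⁺: CJ→AN adds A, N; AN→H adds H → {A, C, H, J, N}. Minimal: {J}⁺ = {J}; {C}⁺ = {C} — none reach the full schema.
{A, C, N}⁺: AN→H adds H; H→JN adds J → {A, C, H, J, N}. Minimal: {C, N}⁺ = {C, N}; {A, N}⁺ = {A, H, J, N}; {A, C}⁺ = {A, C} — none reach the full schema.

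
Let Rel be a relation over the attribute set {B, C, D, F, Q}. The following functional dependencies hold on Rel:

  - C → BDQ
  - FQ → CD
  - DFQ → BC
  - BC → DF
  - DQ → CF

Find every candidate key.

{C}, {D, Q}, {F, Q}

{C}⁺: C→BDQ adds B, D, Q; BC→DF adds F → {B, C, D, F, Q}.
{D, Q}⁺: DQ→CF adds C, F; C→BDQ adds B → {B, C, D, F, Q}. Minimal: {Q}⁺ = {Q}; {D}⁺ = {D} — none reach the full schema.
{F, Q}⁺: FQ→CD adds C, D; DFQ→BC adds B → {B, C, D, F, Q}. Minimal: {Q}⁺ = {Q}; {F}⁺ = {F} — none reach the full schema.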